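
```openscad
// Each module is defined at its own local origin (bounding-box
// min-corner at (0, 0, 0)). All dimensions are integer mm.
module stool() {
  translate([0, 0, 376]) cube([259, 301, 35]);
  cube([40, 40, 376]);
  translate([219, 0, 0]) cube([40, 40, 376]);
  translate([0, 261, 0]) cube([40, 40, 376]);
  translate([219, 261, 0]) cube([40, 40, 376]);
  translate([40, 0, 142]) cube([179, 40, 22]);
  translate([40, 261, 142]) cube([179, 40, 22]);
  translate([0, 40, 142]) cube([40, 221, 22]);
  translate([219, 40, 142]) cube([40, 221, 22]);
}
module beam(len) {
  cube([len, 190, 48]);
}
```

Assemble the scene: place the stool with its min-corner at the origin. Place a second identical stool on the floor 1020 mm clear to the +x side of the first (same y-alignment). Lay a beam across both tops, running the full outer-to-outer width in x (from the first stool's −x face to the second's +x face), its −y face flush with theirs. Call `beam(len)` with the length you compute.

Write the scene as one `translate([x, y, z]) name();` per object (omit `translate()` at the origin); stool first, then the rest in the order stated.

stool();
translate([1279, 0, 0]) stool();
translate([0, 0, 411]) beam(1538);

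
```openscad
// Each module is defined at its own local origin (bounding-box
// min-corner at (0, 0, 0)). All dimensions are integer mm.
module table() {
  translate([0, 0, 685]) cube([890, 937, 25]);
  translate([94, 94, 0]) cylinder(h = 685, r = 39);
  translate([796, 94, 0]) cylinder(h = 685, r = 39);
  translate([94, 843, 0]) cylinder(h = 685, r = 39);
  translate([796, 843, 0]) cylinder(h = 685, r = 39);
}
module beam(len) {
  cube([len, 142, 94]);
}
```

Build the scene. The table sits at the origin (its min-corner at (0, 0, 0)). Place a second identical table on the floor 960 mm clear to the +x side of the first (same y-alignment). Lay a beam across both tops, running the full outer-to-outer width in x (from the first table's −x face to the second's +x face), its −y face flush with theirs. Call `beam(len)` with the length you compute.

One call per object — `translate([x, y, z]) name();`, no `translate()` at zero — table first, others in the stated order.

table();
translate([1850, 0, 0]) table();
translate([0, 0, 710]) beam(2740);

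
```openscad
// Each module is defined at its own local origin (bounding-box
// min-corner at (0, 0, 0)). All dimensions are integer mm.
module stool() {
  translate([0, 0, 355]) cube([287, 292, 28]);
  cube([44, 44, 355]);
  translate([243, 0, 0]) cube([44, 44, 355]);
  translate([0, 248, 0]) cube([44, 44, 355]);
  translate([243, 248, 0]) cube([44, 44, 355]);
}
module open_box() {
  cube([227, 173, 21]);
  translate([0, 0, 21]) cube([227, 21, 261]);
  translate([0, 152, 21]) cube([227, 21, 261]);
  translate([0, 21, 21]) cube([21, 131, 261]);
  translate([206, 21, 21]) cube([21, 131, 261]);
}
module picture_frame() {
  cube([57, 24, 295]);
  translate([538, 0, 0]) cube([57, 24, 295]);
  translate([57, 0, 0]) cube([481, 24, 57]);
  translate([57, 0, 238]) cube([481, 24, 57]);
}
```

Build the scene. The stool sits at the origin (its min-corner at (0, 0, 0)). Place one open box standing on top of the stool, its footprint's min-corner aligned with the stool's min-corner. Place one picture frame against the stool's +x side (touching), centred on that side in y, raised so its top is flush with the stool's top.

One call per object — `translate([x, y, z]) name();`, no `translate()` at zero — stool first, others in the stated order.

stool();
translate([0, 0, 383]) open_box();
translate([287, 134, 88]) picture_frame();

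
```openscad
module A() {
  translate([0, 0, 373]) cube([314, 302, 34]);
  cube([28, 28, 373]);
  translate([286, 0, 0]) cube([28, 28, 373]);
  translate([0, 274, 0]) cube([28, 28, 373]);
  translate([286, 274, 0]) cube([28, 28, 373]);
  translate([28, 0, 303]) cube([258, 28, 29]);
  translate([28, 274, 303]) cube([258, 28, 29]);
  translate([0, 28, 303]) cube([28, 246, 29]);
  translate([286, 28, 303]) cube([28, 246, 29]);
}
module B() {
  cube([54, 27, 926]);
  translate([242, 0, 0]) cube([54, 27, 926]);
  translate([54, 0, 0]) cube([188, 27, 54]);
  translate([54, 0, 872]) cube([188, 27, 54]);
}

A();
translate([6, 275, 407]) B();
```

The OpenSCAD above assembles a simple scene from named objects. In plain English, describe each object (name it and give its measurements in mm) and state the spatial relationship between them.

A is a four-legged stool. The seat is a 314×302×34 mm slab whose top surface is at z = 407 mm; four square legs, each 28×28 mm in cross-section, run from the floor (z = 0) to the underside of the seat, each flush with a corner of the seat. Four stretchers, 28 mm wide and 29 mm tall, connect adjacent legs with their undersides at z = 303 mm, each running between the inner faces of the legs it joins and aligned with the legs' outer faces on the other axis.

B is a rectangular picture frame lying in the x–z plane (depth along y). The opening is 188 mm wide (x) by 818 mm tall (z), surrounded by a border 54 mm wide on all four sides. The frame is 27 mm deep and is made of two full-height vertical stiles with two horizontal rails fitted between them.

The picture frame is on top of the stool.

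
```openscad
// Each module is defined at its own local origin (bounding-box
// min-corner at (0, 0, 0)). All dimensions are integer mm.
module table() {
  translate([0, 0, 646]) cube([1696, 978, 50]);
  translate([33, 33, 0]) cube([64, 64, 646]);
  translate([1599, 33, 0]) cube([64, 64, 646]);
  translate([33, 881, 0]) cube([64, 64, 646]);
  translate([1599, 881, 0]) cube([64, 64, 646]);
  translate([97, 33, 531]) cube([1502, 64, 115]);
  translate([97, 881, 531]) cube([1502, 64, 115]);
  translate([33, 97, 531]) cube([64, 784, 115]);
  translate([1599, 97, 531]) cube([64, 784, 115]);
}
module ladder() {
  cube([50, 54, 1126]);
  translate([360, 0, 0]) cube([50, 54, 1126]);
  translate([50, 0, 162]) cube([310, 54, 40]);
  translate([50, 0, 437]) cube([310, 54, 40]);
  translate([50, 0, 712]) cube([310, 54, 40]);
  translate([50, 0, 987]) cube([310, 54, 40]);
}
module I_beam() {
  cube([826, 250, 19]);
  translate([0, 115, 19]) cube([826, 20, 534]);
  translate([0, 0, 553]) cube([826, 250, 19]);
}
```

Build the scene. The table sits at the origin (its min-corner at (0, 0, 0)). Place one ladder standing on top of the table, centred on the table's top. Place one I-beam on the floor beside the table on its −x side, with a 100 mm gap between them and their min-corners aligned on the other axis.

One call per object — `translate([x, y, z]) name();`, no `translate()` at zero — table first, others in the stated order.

table();
translate([643, 462, 696]) ladder();
translate([-926, 0, 0]) I_beam();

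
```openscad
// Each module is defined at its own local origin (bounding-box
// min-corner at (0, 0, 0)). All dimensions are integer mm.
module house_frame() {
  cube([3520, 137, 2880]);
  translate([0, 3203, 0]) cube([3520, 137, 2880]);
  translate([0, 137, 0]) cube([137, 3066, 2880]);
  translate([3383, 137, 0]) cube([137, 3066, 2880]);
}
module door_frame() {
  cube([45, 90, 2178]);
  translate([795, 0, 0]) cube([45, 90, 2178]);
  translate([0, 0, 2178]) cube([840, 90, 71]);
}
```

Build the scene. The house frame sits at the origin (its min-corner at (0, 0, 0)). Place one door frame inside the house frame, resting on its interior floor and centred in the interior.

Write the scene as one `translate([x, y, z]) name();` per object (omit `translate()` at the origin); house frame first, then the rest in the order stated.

house_frame();
translate([1340, 1625, 0]) door_frame();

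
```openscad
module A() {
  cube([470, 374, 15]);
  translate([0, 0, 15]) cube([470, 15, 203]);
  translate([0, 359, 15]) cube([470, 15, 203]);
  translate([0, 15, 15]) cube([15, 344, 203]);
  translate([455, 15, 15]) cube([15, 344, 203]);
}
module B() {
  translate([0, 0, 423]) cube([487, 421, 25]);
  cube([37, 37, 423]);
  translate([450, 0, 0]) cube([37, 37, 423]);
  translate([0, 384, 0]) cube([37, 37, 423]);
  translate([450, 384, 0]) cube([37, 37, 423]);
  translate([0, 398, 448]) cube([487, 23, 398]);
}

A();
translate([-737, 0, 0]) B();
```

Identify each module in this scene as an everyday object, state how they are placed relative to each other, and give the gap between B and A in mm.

A is an open box. B is a chair. The chair is on the floor beside the open box on its −x side. The gap between the chair and the open box is 250 mm.

The chair's nearest face is 250 mm from the open box's −x face.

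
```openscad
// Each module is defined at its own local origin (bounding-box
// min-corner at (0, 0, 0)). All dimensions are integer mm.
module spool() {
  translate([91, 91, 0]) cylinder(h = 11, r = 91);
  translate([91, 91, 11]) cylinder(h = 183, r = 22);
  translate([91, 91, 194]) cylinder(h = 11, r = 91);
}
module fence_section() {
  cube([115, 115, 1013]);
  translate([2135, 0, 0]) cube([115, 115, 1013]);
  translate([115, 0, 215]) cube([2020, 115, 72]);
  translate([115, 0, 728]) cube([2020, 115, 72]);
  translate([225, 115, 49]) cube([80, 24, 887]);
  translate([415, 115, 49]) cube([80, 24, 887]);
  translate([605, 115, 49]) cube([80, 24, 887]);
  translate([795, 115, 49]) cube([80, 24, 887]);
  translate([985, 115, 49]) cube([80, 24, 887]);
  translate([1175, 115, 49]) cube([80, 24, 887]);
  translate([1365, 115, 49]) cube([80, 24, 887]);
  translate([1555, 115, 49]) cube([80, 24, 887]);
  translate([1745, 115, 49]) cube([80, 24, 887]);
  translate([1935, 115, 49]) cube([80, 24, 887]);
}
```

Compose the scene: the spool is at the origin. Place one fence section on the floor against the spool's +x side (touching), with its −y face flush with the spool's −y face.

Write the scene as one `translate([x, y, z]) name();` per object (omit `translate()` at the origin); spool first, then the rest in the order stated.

spool();
translate([182, 0, 0]) fence_section();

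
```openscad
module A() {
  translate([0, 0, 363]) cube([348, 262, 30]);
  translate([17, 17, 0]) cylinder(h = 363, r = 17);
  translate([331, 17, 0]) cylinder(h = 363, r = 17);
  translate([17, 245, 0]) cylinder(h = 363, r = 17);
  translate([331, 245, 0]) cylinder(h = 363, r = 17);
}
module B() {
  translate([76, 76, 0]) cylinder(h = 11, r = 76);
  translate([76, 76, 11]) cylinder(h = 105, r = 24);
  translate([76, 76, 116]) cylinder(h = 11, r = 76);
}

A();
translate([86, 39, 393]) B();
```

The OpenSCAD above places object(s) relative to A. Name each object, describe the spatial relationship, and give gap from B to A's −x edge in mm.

The spool's min-x is at 86; the stool's min-x is 0; gap = 86 mm.

A is a stool. B is a spool. The spool is on top of the stool. The gap from the spool to the stool's −x edge is 86 mm.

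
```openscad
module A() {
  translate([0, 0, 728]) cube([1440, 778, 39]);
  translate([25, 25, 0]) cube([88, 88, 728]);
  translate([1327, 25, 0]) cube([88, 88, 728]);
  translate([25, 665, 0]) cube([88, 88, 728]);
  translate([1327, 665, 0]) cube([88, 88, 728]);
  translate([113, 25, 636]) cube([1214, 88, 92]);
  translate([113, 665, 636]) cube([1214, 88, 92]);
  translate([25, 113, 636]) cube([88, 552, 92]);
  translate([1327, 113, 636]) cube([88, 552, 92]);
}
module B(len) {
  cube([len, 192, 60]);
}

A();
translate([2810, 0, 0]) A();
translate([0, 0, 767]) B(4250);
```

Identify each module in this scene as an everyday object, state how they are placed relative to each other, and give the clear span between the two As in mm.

Second table starts at x = 2810; first ends at x = 1440; clear span = 2810 − 1440 = 1370 mm.

A is a table. B is a beam. A beam spans the tops of two tables. The clear span between the two tables is 1370 mm.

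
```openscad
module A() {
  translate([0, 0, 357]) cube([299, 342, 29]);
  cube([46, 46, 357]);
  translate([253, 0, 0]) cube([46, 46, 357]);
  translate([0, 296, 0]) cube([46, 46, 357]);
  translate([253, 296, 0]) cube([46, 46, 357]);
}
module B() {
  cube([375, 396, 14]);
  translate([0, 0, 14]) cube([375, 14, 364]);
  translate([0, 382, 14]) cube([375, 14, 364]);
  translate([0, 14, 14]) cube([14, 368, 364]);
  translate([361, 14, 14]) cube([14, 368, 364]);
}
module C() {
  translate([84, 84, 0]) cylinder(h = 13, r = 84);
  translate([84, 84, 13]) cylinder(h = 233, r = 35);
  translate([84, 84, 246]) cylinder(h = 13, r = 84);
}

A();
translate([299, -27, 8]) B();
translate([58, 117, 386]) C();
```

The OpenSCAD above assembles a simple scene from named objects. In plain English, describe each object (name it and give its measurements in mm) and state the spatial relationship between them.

A is a four-legged stool. The seat is 299×342 mm, 29 mm thick, top at z = 386 mm. It stands on four square legs, each 46×46 mm in cross-section, from z = 0 to the seat underside, each flush with a corner of the seat.

B is an open-topped rectangular box: outside dimensions 375×396×378 mm, with a uniform wall and base thickness of 14 mm. The base is a full 375×396 slab on the floor; four walls sit on top of the base. The front and back walls (the −y and +y sides) span the full width; the two side walls fit between them.

C is a spool: two coaxial disc flanges of radius 84 mm and thickness 13 mm, joined by a core cylinder of radius 35 mm and height 233 mm. The lower flange rests on z = 0 and the three cylinders share a vertical axis.

The open box is beside the stool with their tops flush at z = 386. The spool is on top of the stool.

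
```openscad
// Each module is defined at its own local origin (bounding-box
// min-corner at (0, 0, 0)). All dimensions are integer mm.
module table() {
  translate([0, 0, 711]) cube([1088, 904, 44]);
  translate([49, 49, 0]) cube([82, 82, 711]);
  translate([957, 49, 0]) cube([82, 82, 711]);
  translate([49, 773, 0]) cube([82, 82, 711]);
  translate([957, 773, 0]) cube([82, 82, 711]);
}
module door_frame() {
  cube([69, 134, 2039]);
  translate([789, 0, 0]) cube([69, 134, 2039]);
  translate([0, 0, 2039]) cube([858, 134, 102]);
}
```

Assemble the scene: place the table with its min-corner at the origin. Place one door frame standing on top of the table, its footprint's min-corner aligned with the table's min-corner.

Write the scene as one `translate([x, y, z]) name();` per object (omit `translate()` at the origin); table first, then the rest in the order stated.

table();
translate([0, 0, 755]) door_frame();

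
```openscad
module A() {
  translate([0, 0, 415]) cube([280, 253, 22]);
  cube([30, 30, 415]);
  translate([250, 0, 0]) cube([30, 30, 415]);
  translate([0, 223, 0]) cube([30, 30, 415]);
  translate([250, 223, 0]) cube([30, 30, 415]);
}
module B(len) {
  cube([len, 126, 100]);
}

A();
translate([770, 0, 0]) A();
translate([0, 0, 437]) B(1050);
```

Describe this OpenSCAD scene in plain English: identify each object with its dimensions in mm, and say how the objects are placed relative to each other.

A is a four-legged stool. The seat is a 280×253×22 mm slab whose top surface is at z = 437 mm; four square legs, each 30×30 mm in cross-section, run from the floor (z = 0) to the underside of the seat, each flush with a corner of the seat.

B is a rectangular beam 1050 mm long (x), 126 mm deep (y), 100 mm thick (z).

The beam spans the tops of two stools placed 490 mm apart, resting at z = 437 mm.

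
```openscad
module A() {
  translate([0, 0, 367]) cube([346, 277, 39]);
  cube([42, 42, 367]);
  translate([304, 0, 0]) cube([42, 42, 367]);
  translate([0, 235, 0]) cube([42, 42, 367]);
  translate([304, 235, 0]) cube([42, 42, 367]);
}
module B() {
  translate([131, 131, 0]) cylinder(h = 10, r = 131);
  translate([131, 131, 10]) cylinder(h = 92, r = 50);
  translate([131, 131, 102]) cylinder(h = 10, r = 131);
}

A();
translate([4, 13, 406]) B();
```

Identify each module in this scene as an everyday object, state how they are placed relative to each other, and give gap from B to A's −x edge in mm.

The spool's min-x is at 4; the stool's min-x is 0; gap = 4 mm.

A is a stool. B is a spool. The spool is on top of the stool. The gap from the spool to the stool's −x edge is 4 mm.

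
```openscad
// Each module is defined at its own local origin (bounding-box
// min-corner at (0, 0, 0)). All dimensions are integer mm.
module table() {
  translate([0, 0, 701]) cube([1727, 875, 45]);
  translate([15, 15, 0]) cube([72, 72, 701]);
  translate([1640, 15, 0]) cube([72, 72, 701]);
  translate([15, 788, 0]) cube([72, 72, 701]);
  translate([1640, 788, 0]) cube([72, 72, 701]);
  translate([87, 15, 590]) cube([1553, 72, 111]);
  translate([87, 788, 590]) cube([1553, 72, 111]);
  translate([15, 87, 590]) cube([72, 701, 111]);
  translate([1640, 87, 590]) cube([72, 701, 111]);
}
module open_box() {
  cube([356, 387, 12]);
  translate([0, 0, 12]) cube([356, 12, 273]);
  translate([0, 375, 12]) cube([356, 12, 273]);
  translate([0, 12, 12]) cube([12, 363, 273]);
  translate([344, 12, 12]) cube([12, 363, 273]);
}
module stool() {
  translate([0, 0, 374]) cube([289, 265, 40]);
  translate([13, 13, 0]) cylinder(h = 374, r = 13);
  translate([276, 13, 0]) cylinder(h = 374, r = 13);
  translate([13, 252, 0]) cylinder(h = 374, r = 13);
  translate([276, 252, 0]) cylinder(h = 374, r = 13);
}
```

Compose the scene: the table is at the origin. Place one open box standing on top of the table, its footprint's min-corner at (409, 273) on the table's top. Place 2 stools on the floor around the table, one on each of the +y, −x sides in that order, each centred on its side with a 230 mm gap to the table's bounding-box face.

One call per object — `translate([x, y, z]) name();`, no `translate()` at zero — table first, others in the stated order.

table();
translate([409, 273, 746]) open_box();
translate([719, 1105, 0]) stool();
translate([-519, 305, 0]) stool();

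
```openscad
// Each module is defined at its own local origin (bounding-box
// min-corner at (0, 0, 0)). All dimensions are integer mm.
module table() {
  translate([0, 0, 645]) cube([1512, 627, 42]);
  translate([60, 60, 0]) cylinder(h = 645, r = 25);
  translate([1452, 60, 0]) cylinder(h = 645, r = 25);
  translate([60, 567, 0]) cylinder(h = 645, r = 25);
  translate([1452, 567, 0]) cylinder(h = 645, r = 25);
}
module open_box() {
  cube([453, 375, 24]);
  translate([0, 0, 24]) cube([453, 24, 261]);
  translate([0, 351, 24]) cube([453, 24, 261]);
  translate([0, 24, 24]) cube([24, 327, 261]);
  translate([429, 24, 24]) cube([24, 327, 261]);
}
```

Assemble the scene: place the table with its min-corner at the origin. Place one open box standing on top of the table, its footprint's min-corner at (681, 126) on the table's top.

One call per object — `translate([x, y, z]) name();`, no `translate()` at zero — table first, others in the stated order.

table();
translate([681, 126, 687]) open_box();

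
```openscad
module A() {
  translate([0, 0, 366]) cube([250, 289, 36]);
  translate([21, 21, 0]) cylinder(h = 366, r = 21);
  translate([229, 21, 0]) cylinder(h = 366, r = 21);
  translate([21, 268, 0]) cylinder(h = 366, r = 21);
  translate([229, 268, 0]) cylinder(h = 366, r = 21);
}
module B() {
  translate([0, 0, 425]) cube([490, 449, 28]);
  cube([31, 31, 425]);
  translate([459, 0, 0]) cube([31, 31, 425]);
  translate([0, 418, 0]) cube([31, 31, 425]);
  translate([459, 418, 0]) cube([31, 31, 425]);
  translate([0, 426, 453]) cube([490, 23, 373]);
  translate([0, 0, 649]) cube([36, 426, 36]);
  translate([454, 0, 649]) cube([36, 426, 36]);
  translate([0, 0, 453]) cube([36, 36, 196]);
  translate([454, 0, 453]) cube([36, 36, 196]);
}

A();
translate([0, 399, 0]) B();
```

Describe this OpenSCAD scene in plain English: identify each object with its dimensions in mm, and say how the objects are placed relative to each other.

A is a four-legged stool. The seat is 250×289 mm, 36 mm thick, top at z = 402 mm. It stands on four round legs, each 42 mm in diameter, from z = 0 to the seat underside, each leg's axis is inset half a diameter from the nearest pair of seat edges (so the leg's bounding box is flush with the corner).

B is a chair: 490×449 mm seat, 28 mm thick, top at z = 453 mm, on four 31 mm square corner legs flush with the seat edges. A 23 mm thick backrest slab spans the full seat width, extending 373 mm above the seat top, its back face flush with the seat's +y edge. Two armrests of 36×36 mm section run along each side from the seat's front edge to the front of the backrest, top faces 232 mm above the seat top and outer faces flush with the seat's x-edges; a 36×36 mm post under the front of each armrest stands on the seat at the front corner.

The chair is on the floor beside the stool on its +y side.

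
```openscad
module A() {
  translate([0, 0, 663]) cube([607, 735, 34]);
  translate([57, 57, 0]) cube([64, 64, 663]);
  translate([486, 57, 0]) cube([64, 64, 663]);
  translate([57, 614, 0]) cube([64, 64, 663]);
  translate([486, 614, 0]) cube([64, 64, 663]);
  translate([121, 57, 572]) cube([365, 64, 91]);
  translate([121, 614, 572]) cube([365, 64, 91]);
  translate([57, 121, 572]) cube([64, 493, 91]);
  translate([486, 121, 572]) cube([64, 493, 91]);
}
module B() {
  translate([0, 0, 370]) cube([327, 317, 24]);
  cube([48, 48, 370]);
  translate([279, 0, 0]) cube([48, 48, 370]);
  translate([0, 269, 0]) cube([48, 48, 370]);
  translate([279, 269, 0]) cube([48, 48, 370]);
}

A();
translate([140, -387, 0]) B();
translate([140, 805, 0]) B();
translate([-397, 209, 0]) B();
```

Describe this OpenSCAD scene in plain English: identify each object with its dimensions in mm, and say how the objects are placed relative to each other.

A is a table: top 607 mm (x) × 735 mm (y), 34 mm thick, upper face at z = 697 mm, on four 64×64 mm square legs, each inset 57 mm from the nearest pair of top edges, running from z = 0 to the bottom of the top. Four apron rails, 64 mm thick and 91 mm tall, run between adjacent legs with their top edges flush with the underside of the top and their outer faces flush with the legs' outer faces.

B is a four-legged stool. The seat is 327×317 mm, 24 mm thick, top at z = 394 mm. It stands on four square legs, each 48×48 mm in cross-section, from z = 0 to the seat underside, each flush with a corner of the seat.

Three stools sit around the table at the −y, +y, −x sides.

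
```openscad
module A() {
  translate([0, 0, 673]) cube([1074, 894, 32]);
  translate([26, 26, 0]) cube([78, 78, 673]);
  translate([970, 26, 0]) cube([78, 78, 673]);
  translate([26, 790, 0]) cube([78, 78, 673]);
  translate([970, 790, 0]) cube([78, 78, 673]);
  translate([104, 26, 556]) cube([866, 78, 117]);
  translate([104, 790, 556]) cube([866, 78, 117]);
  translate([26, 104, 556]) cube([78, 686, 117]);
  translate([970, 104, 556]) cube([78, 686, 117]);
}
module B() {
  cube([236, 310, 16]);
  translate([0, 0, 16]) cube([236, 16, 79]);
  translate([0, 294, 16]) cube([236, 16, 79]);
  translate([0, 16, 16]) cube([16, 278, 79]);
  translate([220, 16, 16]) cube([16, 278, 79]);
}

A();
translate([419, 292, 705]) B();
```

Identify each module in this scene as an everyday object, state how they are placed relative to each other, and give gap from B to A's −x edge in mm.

A is a table. B is an open box. The open box is on top of the table, centred. The gap from the open box to the table's −x edge is 419 mm.

The open box's min-x is at 419; the table's min-x is 0; gap = 419 mm.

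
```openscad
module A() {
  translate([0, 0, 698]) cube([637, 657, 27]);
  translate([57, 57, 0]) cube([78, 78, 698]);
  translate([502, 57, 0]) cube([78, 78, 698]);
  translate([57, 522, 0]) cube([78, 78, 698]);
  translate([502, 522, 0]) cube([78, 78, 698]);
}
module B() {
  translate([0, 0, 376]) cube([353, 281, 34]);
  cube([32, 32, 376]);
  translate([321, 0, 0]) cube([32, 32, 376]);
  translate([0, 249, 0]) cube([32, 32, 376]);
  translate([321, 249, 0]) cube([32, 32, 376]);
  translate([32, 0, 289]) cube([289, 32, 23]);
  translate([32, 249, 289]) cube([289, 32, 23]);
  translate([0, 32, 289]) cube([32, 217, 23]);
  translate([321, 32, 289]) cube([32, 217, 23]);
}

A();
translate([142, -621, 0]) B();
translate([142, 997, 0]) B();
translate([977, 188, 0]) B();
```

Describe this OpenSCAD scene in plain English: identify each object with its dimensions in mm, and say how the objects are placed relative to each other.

A is a table: top 637 mm (x) × 657 mm (y), 27 mm thick, upper face at z = 725 mm, on four 78×78 mm square legs, each inset 57 mm from the nearest pair of top edges, running from z = 0 to the bottom of the top.

B is a four-legged stool. The seat is 353×281 mm, 34 mm thick, top at z = 410 mm. It stands on four square legs, each 32×32 mm in cross-section, from z = 0 to the seat underside, each flush with a corner of the seat. Four stretchers, 32 mm wide and 23 mm tall, connect adjacent legs with their undersides at z = 289 mm, each running between the inner faces of the legs it joins and aligned with the legs' outer faces on the other axis.

Three stools sit around the table at the −y, +y, +x sides.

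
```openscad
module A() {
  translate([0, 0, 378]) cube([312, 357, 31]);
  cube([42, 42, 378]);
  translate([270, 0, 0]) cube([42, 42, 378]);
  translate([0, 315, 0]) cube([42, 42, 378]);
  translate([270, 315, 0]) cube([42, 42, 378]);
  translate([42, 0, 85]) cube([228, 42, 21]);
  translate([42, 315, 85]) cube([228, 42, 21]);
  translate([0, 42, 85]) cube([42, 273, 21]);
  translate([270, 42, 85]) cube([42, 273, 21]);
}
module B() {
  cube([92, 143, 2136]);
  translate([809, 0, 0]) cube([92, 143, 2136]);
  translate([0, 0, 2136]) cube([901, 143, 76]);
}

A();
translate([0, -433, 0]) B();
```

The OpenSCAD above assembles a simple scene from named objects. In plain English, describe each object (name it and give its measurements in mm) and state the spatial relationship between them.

A is a four-legged stool. The seat is a 312×357×31 mm slab whose top surface is at z = 409 mm; four square legs, each 42×42 mm in cross-section, run from the floor (z = 0) to the underside of the seat, each flush with a corner of the seat. Four stretchers, 42 mm wide and 21 mm tall, connect adjacent legs with their undersides at z = 85 mm, each running between the inner faces of the legs it joins and aligned with the legs' outer faces on the other axis.

B is a rectangular door frame: two vertical jambs of 92×143 mm section, 2136 mm tall, with a clear opening 717 mm wide between their inner faces. A header 76 mm tall and 143 mm deep lies on top of the jambs and spans the full outside width.

The door frame is on the floor beside the stool on its −y side.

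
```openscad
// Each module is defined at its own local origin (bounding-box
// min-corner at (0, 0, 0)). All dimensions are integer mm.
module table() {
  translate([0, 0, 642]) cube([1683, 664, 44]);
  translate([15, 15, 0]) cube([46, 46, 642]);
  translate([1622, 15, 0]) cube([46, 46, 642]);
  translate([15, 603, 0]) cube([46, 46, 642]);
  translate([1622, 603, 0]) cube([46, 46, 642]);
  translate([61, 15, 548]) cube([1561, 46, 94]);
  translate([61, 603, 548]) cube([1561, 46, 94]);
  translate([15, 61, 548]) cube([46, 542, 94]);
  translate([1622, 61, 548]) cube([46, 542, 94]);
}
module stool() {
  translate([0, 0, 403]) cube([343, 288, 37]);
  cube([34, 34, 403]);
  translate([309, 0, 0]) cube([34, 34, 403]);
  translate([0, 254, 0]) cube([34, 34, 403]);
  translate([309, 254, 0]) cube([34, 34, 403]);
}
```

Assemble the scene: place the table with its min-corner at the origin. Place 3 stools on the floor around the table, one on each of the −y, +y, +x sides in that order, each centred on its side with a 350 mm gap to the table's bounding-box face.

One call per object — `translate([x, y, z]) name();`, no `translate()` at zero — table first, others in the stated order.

table();
translate([670, -638, 0]) stool();
translate([670, 1014, 0]) stool();
translate([2033, 188, 0]) stool();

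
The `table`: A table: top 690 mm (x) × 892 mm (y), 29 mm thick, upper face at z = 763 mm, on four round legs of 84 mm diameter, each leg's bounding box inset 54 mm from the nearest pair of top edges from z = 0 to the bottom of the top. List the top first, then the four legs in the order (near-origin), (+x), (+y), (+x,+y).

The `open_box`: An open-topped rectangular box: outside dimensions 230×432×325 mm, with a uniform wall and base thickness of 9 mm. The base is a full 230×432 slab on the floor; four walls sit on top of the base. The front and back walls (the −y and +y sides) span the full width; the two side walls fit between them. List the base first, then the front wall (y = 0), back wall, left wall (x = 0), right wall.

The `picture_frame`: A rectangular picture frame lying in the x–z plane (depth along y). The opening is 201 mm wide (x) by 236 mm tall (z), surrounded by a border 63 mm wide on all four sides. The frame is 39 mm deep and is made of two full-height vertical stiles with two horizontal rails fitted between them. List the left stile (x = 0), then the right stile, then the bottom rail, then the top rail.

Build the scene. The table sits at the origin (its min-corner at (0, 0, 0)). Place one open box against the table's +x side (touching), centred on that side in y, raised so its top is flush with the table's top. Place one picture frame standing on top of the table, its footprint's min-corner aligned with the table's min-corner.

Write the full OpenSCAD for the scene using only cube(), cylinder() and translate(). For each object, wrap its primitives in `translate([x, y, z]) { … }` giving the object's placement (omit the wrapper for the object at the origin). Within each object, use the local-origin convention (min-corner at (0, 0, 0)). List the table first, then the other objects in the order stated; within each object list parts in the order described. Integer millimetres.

translate([0, 0, 734]) cube([690, 892, 29]);
translate([96, 96, 0]) cylinder(h = 734, r = 42);
translate([594, 96, 0]) cylinder(h = 734, r = 42);
translate([96, 796, 0]) cylinder(h = 734, r = 42);
translate([594, 796, 0]) cylinder(h = 734, r = 42);
translate([690, 230, 438]) {
  cube([230, 432, 9]);
  translate([0, 0, 9]) cube([230, 9, 316]);
  translate([0, 423, 9]) cube([230, 9, 316]);
  translate([0, 9, 9]) cube([9, 414, 316]);
  translate([221, 9, 9]) cube([9, 414, 316]);
}
translate([0, 0, 763]) {
  cube([63, 39, 362]);
  translate([264, 0, 0]) cube([63, 39, 362]);
  translate([63, 0, 0]) cube([201, 39, 63]);
  translate([63, 0, 299]) cube([201, 39, 63]);
}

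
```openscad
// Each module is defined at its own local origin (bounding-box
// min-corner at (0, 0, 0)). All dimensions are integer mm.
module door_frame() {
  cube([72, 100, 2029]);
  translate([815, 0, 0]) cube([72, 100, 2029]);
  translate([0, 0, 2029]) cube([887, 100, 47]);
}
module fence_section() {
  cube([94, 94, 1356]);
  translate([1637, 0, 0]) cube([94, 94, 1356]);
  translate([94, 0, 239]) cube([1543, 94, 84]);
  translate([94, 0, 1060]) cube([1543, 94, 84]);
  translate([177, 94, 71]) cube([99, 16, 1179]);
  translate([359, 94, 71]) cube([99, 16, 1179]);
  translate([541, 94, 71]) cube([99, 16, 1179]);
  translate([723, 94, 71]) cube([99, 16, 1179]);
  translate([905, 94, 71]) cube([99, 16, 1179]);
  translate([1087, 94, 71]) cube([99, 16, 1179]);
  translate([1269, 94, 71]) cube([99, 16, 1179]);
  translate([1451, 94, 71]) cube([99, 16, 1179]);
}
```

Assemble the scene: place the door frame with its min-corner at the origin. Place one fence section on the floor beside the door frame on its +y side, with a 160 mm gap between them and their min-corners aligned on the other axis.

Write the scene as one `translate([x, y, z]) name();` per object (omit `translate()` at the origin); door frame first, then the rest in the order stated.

door_frame();
translate([0, 260, 0]) fence_section();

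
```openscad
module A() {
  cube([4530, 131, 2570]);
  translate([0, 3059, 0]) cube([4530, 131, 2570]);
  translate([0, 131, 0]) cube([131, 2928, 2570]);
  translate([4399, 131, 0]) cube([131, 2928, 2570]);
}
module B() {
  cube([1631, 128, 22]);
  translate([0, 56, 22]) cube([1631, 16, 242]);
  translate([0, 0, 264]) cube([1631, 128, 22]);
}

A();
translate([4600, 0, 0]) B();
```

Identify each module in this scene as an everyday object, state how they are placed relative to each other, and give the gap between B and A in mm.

The I-beam's nearest face is 70 mm from the house frame's +x face.

A is a house frame. B is an I-beam. The I-beam is on the floor beside the house frame on its +x side. The gap between the I-beam and the house frame is 70 mm.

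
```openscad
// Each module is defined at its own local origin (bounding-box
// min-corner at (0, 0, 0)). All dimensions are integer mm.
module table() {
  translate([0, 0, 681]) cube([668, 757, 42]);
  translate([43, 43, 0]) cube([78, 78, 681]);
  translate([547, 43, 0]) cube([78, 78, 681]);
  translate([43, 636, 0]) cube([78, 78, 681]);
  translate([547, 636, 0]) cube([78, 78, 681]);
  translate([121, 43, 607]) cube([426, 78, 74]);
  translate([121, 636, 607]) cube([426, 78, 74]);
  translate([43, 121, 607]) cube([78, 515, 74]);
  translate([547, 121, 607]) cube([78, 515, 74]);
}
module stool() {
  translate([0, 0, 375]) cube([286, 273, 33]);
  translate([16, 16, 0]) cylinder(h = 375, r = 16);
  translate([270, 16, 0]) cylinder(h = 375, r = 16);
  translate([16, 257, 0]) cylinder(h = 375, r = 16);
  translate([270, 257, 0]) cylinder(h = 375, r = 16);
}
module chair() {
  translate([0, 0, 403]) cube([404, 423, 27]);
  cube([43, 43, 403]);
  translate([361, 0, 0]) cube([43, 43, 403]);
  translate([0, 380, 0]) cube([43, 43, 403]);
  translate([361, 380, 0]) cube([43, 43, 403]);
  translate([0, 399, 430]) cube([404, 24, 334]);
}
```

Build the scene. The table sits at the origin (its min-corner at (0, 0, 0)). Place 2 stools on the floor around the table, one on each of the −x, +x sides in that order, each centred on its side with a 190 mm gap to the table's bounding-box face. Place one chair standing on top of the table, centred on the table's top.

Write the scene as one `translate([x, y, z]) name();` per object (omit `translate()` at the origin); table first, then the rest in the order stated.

table();
translate([-476, 242, 0]) stool();
translate([858, 242, 0]) stool();
translate([132, 167, 723]) chair();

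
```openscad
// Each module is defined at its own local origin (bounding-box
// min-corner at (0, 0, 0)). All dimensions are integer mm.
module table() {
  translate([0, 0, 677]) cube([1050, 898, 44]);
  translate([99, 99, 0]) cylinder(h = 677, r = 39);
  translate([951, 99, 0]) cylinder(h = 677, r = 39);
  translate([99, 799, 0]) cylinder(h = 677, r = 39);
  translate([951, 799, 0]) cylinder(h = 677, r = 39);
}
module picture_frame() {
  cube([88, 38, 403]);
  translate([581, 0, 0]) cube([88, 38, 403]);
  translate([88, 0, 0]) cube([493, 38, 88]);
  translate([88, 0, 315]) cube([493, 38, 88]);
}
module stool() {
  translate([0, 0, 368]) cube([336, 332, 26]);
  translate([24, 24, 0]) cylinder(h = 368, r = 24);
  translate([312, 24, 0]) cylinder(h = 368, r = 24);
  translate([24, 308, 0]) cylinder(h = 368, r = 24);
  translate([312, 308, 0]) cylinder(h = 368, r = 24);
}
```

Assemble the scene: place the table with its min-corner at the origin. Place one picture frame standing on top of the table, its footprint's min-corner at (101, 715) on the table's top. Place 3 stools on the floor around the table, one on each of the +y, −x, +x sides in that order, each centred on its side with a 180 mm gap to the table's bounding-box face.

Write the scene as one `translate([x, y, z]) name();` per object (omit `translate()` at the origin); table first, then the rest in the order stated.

table();
translate([101, 715, 721]) picture_frame();
translate([357, 1078, 0]) stool();
translate([-516, 283, 0]) stool();
translate([1230, 283, 0]) stool();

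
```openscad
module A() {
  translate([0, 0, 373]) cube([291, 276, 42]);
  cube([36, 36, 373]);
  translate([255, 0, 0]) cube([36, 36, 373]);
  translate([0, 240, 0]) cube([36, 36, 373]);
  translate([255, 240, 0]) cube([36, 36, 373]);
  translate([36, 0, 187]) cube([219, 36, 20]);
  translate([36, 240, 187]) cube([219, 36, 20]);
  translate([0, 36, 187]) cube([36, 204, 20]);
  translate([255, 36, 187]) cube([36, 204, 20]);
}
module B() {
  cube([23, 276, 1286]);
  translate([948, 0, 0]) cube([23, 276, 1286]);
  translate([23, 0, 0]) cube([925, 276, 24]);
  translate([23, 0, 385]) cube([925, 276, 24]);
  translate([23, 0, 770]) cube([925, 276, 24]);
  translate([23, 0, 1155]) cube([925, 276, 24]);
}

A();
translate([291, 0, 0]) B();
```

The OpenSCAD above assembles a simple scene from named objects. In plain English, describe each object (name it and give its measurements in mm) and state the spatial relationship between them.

A is a simple wooden stool: a rectangular seat 291 mm (x) by 276 mm (y), 42 mm thick, top face at z = 415 mm, on four square legs, each 36×36 mm in cross-section. The legs rest on z = 0, each flush with a corner of the seat. Four stretchers, 36 mm wide and 20 mm tall, connect adjacent legs with their undersides at z = 187 mm, each running between the inner faces of the legs it joins and aligned with the legs' outer faces on the other axis.

B is an open bookshelf. Two side panels, each 23 mm thick, 276 mm deep and 1286 mm tall, stand 971 mm apart (outside-to-outside). Between them sit 4 shelves, each 24 mm thick and 276 mm deep, spanning the full gap between the sides. The bottom shelf rests on the floor (its underside at z = 0) and the clear gap between one shelf's top and the next shelf's underside is 361 mm.

The bookshelf is against the stool's +x side, with their −y faces flush.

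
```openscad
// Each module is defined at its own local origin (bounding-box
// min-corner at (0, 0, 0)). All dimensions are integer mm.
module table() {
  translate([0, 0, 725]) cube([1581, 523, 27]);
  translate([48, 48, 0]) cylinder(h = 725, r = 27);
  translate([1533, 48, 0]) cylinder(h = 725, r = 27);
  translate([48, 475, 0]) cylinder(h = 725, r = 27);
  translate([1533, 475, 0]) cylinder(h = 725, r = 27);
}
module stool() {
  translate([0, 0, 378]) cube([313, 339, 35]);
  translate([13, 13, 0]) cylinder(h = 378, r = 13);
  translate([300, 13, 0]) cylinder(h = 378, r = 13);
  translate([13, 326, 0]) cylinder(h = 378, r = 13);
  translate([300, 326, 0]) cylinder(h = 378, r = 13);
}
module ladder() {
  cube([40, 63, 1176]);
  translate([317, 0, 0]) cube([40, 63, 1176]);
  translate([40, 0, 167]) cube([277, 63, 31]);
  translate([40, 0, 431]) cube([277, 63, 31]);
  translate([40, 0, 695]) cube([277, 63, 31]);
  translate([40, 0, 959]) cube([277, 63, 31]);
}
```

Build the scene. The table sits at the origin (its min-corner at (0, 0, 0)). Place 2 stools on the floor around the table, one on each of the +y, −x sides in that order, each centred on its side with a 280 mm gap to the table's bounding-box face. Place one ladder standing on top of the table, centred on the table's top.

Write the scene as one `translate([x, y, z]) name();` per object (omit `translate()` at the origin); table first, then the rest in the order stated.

table();
translate([634, 803, 0]) stool();
translate([-593, 92, 0]) stool();
translate([612, 230, 752]) ladder();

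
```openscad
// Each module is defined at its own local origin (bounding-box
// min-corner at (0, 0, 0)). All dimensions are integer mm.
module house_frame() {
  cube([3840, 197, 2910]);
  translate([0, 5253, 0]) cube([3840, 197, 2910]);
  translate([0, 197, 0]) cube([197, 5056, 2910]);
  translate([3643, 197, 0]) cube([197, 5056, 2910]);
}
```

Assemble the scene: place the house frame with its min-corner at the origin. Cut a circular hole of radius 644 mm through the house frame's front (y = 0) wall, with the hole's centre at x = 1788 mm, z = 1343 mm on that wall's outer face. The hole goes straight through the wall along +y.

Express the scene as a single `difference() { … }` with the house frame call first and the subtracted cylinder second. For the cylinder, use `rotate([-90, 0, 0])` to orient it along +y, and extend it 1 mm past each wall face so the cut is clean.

difference() {
  house_frame();
  translate([1788, -1, 1343]) rotate([-90, 0, 0]) cylinder(h = 199, r = 644);
}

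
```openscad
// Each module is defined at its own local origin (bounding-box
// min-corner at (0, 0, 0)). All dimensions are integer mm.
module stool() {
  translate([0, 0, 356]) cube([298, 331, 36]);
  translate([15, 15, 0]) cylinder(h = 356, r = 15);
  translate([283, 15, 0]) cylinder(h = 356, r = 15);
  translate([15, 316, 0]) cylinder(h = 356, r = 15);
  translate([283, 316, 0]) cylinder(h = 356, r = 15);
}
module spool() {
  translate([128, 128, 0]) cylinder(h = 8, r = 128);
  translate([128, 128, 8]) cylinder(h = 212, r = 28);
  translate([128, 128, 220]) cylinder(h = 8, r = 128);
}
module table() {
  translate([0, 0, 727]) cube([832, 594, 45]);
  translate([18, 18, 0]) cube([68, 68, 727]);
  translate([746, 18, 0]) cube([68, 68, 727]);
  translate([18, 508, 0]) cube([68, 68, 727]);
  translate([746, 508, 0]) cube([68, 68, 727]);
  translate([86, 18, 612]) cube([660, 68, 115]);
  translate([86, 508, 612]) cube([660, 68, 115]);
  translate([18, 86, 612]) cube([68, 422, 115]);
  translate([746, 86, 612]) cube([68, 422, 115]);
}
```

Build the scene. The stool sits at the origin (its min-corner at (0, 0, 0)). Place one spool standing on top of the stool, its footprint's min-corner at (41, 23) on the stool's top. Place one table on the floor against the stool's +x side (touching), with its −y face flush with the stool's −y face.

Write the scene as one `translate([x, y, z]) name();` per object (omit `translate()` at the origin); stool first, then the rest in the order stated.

stool();
translate([41, 23, 392]) spool();
translate([298, 0, 0]) table();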